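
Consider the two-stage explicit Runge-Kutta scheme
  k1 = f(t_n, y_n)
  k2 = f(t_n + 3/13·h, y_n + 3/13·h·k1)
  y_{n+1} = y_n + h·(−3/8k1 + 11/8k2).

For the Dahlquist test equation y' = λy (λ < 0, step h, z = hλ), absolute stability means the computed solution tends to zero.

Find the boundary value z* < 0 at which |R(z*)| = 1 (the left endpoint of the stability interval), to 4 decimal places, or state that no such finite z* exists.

On y'=λy, z=hλ:
  k1=λy_n ⇒ h·k1=z·y_n;  k2=λ(1+3/13z)y_n ⇒ h·k2=z(1+3/13z)y_n
  y_{n+1}/y_n = 1 − 3/8z + 11/8z(1+3/13z) = 1 + z + 33/104z²
  Hence R(z) = 1 + z + 33/104z².

Find x<0 with |R(x)|<1.
x=-0.51: |R|=0.5725
R=1: x+33/104x²=0 ⇒ x=−104/33=-3.1515; min R=1−1/(4·33/104)=0.2121>−1
Confirm numerically:
  x=-3.024: |R|=0.87764 <1
  x=-2.662: |R|=0.58652 <1
  x=-2.103: |R|=0.30033 <1
  x=-3.600: |R|=1.51231 >1
  x=-3.472: |R|=1.35308 >1
Stable set (-3.1515, 0).

left endpoint -3.1515.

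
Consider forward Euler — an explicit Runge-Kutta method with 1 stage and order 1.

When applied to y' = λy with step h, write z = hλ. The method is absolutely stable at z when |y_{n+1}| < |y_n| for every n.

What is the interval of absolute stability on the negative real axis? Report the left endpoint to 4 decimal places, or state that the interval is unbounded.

Set f=λy, z=hλ:
  order 1, 1-stage ⇒ R(z)=1+z
  (e.g. R(-1.78)=-0.78000, |R|=0.78000)

Boundary: |R(x)|=1, x<0.
x=-1.78: |R|=0.7800
|R(-1.71)|=0.7100 |R(-1)|=0.0000 |R(-0.81)|=0.1900
Bisect:
  x_lo=-2.7795 |R|=1.7795  x_hi=-0.1117 |R|=0.8883
  mid=-1.44558 |R|=0.44558 →hi
  mid=-2.11252 |R|=1.11252 →lo
  mid=-1.77905 |R|=0.77905 →hi
  mid=-1.94579 |R|=0.94579 →hi
  mid=-2.02915 |R|=1.02915 →lo
  mid=-1.98747 |R|=0.98747 →hi
  mid=-2.00831 |R|=1.00831 →lo
  ...
  [-2.00001,-1.99985] ⇒ x*=-2.0000
Interval (-2.0000, 0).

(-2.0000, 0).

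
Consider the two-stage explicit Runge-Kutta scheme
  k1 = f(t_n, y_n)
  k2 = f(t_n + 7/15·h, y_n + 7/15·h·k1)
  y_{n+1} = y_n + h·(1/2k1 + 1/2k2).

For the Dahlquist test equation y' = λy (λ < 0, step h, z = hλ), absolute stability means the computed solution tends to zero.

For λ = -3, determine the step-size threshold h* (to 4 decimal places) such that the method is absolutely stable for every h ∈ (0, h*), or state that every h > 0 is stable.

(-4.2857,0); λ=-3 ⇒ h* = (30/7)/3 = 1.4286.

With y'=λy (z=hλ):
  k1=λy_n ⇒ h·k1=z·y_n;  k2=λ(1+7/15z)y_n ⇒ h·k2=z(1+7/15z)y_n
  y_{n+1}/y_n = 1 + 1/2z + 1/2z(1+7/15z) = 1 + z + 7/30z²
  Hence R(z) = 1 + z + 7/30z².

Boundary: |R(x)|=1, x<0.
x=-1.39: |R|=0.0608
R=1: x+7/30x²=0 ⇒ x=−30/7=-4.2857; min R=1−1/(4·7/30)=-0.0714>−1
Confirm numerically:
  x=-3.580: |R|=0.41049 <1
  x=-3.500: |R|=0.35833 <1
  x=-3.174: |R|=0.17666 <1
  x=-2.690: |R|=0.00158 <1
  x=-4.627: |R|=1.36846 >1
  x=-4.351: |R|=1.06628 >1
So |R|<1 on (-4.2857, 0).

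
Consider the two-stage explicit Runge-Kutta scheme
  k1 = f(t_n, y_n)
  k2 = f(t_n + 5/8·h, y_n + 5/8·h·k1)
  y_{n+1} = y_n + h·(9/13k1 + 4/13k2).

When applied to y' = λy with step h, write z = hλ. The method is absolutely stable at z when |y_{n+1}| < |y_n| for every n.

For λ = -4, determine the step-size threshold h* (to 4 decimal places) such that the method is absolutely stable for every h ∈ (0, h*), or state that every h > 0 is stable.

(-5.2000,0); λ=-4 ⇒ h* = (26/5)/4 = 1.3000.

Set f=λy, z=hλ:
  k1=λy_n ⇒ h·k1=z·y_n;  k2=λ(1+5/8z)y_n ⇒ h·k2=z(1+5/8z)y_n
  y_{n+1}/y_n = 1 + 9/13z + 4/13z(1+5/8z) = 1 + z + 5/26z²
  so R(z) = 1 + z + 5/26z².

Solve |R(x)|<1 on ℝ⁻.
x=-1.18: |R|=0.0878
R=1: x+5/26x²=0 ⇒ x=−26/5=-5.2000; min R=1−1/(4·5/26)=-0.3000>−1
Confirm numerically:
  x=-3.656: |R|=0.08555 <1
  x=-2.448: |R|=0.29556 <1
  x=-2.161: |R|=0.26294 <1
  x=-5.726: |R|=1.57921 >1
  x=-5.434: |R|=1.24453 >1
Stable set (-5.2000, 0).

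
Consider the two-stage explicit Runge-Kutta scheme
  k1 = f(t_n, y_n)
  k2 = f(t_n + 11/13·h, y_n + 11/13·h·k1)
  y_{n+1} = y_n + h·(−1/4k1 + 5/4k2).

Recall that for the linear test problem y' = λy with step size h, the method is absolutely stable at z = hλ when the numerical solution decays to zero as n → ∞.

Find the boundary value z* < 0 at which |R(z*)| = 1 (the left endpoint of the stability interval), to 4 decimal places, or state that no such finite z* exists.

left endpoint -0.9455.

Test eqn y'=λy, z=hλ:
  k1=λy_n ⇒ h·k1=z·y_n;  k2=λ(1+11/13z)y_n ⇒ h·k2=z(1+11/13z)y_n
  y_{n+1}/y_n = 1 − 1/4z + 5/4z(1+11/13z) = 1 + z + 55/52z²
  R(z) = 1 + z + 55/52z².

Solve |R(x)|<1 on ℝ⁻.
x=-0.68: |R|=0.8091
R=1: x+55/52x²=0 ⇒ x=−52/55=-0.9455; min R=1−1/(4·55/52)=0.7636>−1
Confirm numerically:
  x=-0.909: |R|=0.96495 <1
  x=-0.883: |R|=0.94167 <1
  x=-0.610: |R|=0.78357 <1
  x=-1.448: |R|=1.76967 >1
  x=-1.408: |R|=1.68884 >1
  x=-1.087: |R|=1.16274 >1
So |R|<1 on (-0.9455, 0).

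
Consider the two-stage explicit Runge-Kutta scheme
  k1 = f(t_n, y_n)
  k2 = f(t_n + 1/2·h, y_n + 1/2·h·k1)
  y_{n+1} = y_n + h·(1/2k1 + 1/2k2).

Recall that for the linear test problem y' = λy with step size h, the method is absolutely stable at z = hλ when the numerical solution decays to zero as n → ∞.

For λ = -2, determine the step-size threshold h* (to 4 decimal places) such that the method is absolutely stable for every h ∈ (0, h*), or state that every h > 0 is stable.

(-4.0000,0); λ=-2 ⇒ h* = (4)/2 = 2.0000.

With y'=λy (z=hλ):
  k1=λy_n ⇒ h·k1=z·y_n;  k2=λ(1+1/2z)y_n ⇒ h·k2=z(1+1/2z)y_n
  y_{n+1}/y_n = 1 + 1/2z + 1/2z(1+1/2z) = 1 + z + 1/4z²
  R(z) = 1 + z + 1/4z².

Solve |R(x)|<1 on ℝ⁻.
x=-1.58: |R|=0.0441
R=1: x+1/4x²=0 ⇒ x=−4=-4.0000; min R=1−1/(4·1/4)=0.0000>−1
Confirm numerically:
  x=-3.511: |R|=0.57078 <1
  x=-3.510: |R|=0.57002 <1
  x=-3.201: |R|=0.36060 <1
  x=-4.577: |R|=1.66023 >1
  x=-4.296: |R|=1.31790 >1
  x=-4.180: |R|=1.18810 >1
So |R|<1 on (-4.0000, 0).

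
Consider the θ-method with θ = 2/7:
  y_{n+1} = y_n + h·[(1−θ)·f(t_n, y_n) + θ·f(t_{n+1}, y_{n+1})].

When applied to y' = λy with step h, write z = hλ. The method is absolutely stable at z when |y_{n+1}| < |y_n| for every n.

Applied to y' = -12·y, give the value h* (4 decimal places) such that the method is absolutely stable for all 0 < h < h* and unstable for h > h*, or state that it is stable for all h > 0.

On y'=λy, z=hλ:
  y_{n+1} = y_n + z·[5/7·y_n + 2/7·y_{n+1}] ⇒ (1 − 2/7z)y_{n+1} = (1 + 5/7z)y_n
  Hence R(z) = (1 + 5/7z)/(1 − 2/7z).

Need |R(x)|<1, x<0.
x=-1.65: |R|=0.1214
R=−1: 1+5/7x = −1+2/7x ⇒ -3/7x=2 ⇒ x=2/(-3/7)=-4.6667
Confirm numerically:
  x=-3.960: |R|=0.85791 <1
  x=-3.915: |R|=0.84794 <1
  x=-3.405: |R|=0.72592 <1
  x=-2.888: |R|=0.58234 <1
  x=-5.218: |R|=1.09486 >1
  x=-4.927: |R|=1.04634 >1
So |R|<1 on (-4.6667, 0).

(-4.6667,0); λ=-12 ⇒ h* = (14/3)/12 = 0.3889.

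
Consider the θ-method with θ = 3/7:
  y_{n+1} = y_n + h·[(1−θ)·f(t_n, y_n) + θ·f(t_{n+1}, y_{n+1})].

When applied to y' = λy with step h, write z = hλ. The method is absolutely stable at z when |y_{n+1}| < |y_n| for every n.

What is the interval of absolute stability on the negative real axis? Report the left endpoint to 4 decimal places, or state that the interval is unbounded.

With y'=λy (z=hλ):
  y_{n+1} = y_n + z·[4/7·y_n + 3/7·y_{n+1}] ⇒ (1 − 3/7z)y_{n+1} = (1 + 4/7z)y_n
  R(z) = (1 + 4/7z)/(1 − 3/7z).

Find x<0 with |R(x)|<1.
x=-1.73: |R|=0.0066
R=−1: 1+4/7x = −1+3/7x ⇒ -1/7x=2 ⇒ x=2/(-1/7)=-14.0000
Confirm numerically:
  x=-11.049: |R|=0.92650 <1
  x=-9.338: |R|=0.86685 <1
  x=-8.005: |R|=0.80671 <1
  x=-14.396: |R|=1.00789 >1
  x=-14.354: |R|=1.00707 >1
Stable set (-14.0000, 0).

(-14.0000, 0).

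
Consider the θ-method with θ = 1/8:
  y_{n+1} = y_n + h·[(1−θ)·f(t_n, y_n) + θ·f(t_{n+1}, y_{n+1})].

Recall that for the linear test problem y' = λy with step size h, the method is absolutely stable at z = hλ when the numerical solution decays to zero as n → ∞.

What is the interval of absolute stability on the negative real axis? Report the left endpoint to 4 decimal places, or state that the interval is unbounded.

z∈(-2.6667,0).

Set f=λy, z=hλ:
  y_{n+1} = y_n + z·[7/8·y_n + 1/8·y_{n+1}] ⇒ (1 − 1/8z)y_{n+1} = (1 + 7/8z)y_n
  so R(z) = (1 + 7/8z)/(1 − 1/8z).

Solve |R(x)|<1 on ℝ⁻.
x=-1.09: |R|=0.0407
R=−1: 1+7/8x = −1+1/8x ⇒ -3/4x=2 ⇒ x=2/(-3/4)=-2.6667
Confirm numerically:
  x=-2.606: |R|=0.96568 <1
  x=-2.159: |R|=0.70017 <1
  x=-2.046: |R|=0.62931 <1
  x=-2.957: |R|=1.15899 >1
  x=-2.910: |R|=1.13382 >1
So |R|<1 on (-2.6667, 0).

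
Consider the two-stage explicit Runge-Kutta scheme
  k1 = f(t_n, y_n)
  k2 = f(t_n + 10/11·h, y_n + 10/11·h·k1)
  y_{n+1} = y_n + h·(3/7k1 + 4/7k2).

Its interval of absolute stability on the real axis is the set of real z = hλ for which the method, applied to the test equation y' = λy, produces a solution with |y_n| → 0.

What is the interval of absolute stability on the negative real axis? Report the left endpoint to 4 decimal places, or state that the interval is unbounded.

z∈(-1.9250,0).

Test eqn y'=λy, z=hλ:
  k1=λy_n ⇒ h·k1=z·y_n;  k2=λ(1+10/11z)y_n ⇒ h·k2=z(1+10/11z)y_n
  y_{n+1}/y_n = 1 + 3/7z + 4/7z(1+10/11z) = 1 + z + 40/77z²
  R(z) = 1 + z + 40/77z².

Find x<0 with |R(x)|<1.
x=-0.61: |R|=0.5833
R=1: x+40/77x²=0 ⇒ x=−77/40=-1.9250; min R=1−1/(4·40/77)=0.5188>−1
Confirm numerically:
  x=-1.454: |R|=0.64424 <1
  x=-1.256: |R|=0.56350 <1
  x=-1.132: |R|=0.53367 <1
  x=-2.398: |R|=1.58922 >1
  x=-2.113: |R|=1.20636 >1
  x=-2.059: |R|=1.14333 >1
So |R|<1 on (-1.9250, 0).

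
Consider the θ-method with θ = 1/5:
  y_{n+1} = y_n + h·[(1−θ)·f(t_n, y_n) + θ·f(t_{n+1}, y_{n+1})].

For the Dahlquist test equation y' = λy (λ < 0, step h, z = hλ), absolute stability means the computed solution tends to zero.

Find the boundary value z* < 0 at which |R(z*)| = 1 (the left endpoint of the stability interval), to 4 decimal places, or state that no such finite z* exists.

left endpoint -3.3333.

On y'=λy, z=hλ:
  y_{n+1} = y_n + z·[4/5·y_n + 1/5·y_{n+1}] ⇒ (1 − 1/5z)y_{n+1} = (1 + 4/5z)y_n
  Hence R(z) = (1 + 4/5z)/(1 − 1/5z).

Solve |R(x)|<1 on ℝ⁻.
x=-0.86: |R|=0.2662
R=−1: 1+4/5x = −1+1/5x ⇒ -3/5x=2 ⇒ x=2/(-3/5)=-3.3333
Confirm numerically:
  x=-3.255: |R|=0.97153 <1
  x=-3.198: |R|=0.95048 <1
  x=-2.092: |R|=0.47490 <1
  x=-3.874: |R|=1.18278 >1
  x=-3.684: |R|=1.12114 >1
  x=-3.572: |R|=1.08353 >1
Stable set (-3.3333, 0).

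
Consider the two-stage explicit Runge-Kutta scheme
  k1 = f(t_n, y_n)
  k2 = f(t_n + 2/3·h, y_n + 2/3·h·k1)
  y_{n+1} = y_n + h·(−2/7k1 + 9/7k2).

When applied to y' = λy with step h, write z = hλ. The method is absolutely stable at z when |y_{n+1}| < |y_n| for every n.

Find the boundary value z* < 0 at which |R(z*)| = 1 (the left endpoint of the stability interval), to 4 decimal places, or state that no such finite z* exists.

left endpoint -1.1667.

Set f=λy, z=hλ:
  k1=λy_n ⇒ h·k1=z·y_n;  k2=λ(1+2/3z)y_n ⇒ h·k2=z(1+2/3z)y_n
  y_{n+1}/y_n = 1 − 2/7z + 9/7z(1+2/3z) = 1 + z + 6/7z²
  R(z) = 1 + z + 6/7z².

Solve |R(x)|<1 on ℝ⁻.
x=-1.2: |R|=1.0343
R=1: x+6/7x²=0 ⇒ x=−7/6=-1.1667; min R=1−1/(4·6/7)=0.7083>−1
Confirm numerically:
  x=-1.087: |R|=0.92577 <1
  x=-0.868: |R|=0.77779 <1
  x=-0.775: |R|=0.73982 <1
  x=-1.731: |R|=1.83731 >1
  x=-1.709: |R|=1.79444 >1
  x=-1.278: |R|=1.12196 >1
Interval (-1.1667, 0).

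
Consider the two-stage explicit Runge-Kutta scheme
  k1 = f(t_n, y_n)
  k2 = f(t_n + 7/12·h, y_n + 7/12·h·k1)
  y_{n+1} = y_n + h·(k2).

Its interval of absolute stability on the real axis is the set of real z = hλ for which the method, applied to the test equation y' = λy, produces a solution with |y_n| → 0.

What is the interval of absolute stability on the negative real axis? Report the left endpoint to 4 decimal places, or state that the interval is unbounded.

With y'=λy (z=hλ):
  k1=λy_n ⇒ h·k1=z·y_n;  k2=λ(1+7/12z)y_n ⇒ h·k2=z(1+7/12z)y_n
  y_{n+1}/y_n = 1 + z(1+7/12z) = 1 + z + 7/12z²
  Hence R(z) = 1 + z + 7/12z².

Find x<0 with |R(x)|<1.
x=-0.43: |R|=0.6779
R=1: x+7/12x²=0 ⇒ x=−12/7=-1.7143; min R=1−1/(4·7/12)=0.5714>−1
Confirm numerically:
  x=-1.634: |R|=0.92347 <1
  x=-1.618: |R|=0.90912 <1
  x=-1.571: |R|=0.86869 <1
  x=-1.146: |R|=0.62010 <1
  x=-2.215: |R|=1.64696 >1
  x=-2.194: |R|=1.61395 >1
  x=-1.905: |R|=1.21193 >1
So |R|<1 on (-1.7143, 0).

z∈(-1.7143,0).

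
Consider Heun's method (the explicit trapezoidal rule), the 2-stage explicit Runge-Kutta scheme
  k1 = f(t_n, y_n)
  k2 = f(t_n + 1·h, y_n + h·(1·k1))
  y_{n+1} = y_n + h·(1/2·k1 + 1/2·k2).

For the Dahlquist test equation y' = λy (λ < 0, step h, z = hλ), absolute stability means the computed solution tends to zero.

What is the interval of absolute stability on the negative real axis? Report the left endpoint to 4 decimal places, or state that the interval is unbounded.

With y'=λy (z=hλ):
  order 2, 2-stage ⇒ R(z)=1+z+z^2/2
  (e.g. R(-1.58)=0.66820, |R|=0.66820)

Need |R(x)|<1, x<0.
x=-1.58: |R|=0.6682
|R(-1.38)|=0.5722 |R(-0.76)|=0.5288 |R(-0.6)|=0.5800
Bisect:
  x_lo=-2.6132 |R|=1.8012  x_hi=-0.1964 |R|=0.8229
  mid=-1.40478 |R|=0.58192 →hi
  mid=-2.00898 |R|=1.00902 →lo
  mid=-1.70688 |R|=0.74984 →hi
  mid=-1.85793 |R|=0.86802 →hi
  mid=-1.93345 |R|=0.93567 →hi
  mid=-1.97122 |R|=0.97163 →hi
  mid=-1.99010 |R|=0.99015 →hi
  mid=-1.99954 |R|=0.99954 →hi
  ...
  [-2.00013,-1.99998] ⇒ x*=-2.0000
So |R|<1 on (-2.0000, 0).

z∈(-2.0000,0).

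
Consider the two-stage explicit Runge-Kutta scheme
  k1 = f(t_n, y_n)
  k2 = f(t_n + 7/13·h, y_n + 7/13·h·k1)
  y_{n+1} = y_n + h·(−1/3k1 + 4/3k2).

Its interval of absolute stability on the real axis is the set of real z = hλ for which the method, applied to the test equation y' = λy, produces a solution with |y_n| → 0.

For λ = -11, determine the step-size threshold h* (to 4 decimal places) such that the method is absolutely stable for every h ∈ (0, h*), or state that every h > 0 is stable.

(-1.3929,0); λ=-11 ⇒ h* = (39/28)/11 = 0.1266.

Set f=λy, z=hλ:
  k1=λy_n ⇒ h·k1=z·y_n;  k2=λ(1+7/13z)y_n ⇒ h·k2=z(1+7/13z)y_n
  y_{n+1}/y_n = 1 − 1/3z + 4/3z(1+7/13z) = 1 + z + 28/39z²
  Hence R(z) = 1 + z + 28/39z².

Solve |R(x)|<1 on ℝ⁻.
x=-0.68: |R|=0.6520
R=1: x+28/39x²=0 ⇒ x=−39/28=-1.3929; min R=1−1/(4·28/39)=0.6518>−1
Confirm numerically:
  x=-1.337: |R|=0.94638 <1
  x=-1.316: |R|=0.92738 <1
  x=-1.157: |R|=0.80408 <1
  x=-0.680: |R|=0.65198 <1
  x=-1.927: |R|=1.73898 >1
  x=-1.614: |R|=1.25625 >1
  x=-1.534: |R|=1.15545 >1
Stable set (-1.3929, 0).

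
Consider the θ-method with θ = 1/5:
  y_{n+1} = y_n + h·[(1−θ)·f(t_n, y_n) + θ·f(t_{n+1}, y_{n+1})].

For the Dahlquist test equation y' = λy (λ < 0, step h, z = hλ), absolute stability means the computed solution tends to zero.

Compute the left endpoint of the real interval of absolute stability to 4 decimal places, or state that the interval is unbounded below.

z* = -3.3333.

Set f=λy, z=hλ:
  y_{n+1} = y_n + z·[4/5·y_n + 1/5·y_{n+1}] ⇒ (1 − 1/5z)y_{n+1} = (1 + 4/5z)y_n
  so R(z) = (1 + 4/5z)/(1 − 1/5z).

Need |R(x)|<1, x<0.
x=-0.96: |R|=0.1946
R=−1: 1+4/5x = −1+1/5x ⇒ -3/5x=2 ⇒ x=2/(-3/5)=-3.3333
Confirm numerically:
  x=-2.641: |R|=0.72818 <1
  x=-2.385: |R|=0.61476 <1
  x=-1.420: |R|=0.10592 <1
  x=-3.560: |R|=1.07944 >1
  x=-3.468: |R|=1.04771 >1
  x=-3.450: |R|=1.04142 >1
Interval (-3.3333, 0).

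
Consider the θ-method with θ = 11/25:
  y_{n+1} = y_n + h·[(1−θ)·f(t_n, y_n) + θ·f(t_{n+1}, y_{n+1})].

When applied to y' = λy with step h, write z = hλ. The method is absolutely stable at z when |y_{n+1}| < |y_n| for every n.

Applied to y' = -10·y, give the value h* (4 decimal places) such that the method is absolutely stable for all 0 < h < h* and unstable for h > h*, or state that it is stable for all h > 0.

Test eqn y'=λy, z=hλ:
  y_{n+1} = y_n + z·[14/25·y_n + 11/25·y_{n+1}] ⇒ (1 − 11/25z)y_{n+1} = (1 + 14/25z)y_n
  Hence R(z) = (1 + 14/25z)/(1 − 11/25z).

Boundary: |R(x)|=1, x<0.
x=-1: |R|=0.3056
R=−1: 1+14/25x = −1+11/25x ⇒ -3/25x=2 ⇒ x=2/(-3/25)=-16.6667
Confirm numerically:
  x=-16.416: |R|=0.99634 <1
  x=-15.434: |R|=0.98101 <1
  x=-13.396: |R|=0.94307 <1
  x=-7.959: |R|=0.76790 <1
  x=-17.243: |R|=1.00805 >1
  x=-17.234: |R|=1.00793 >1
  x=-17.102: |R|=1.00613 >1
Interval (-16.6667, 0).

(-16.6667,0); λ=-10 ⇒ h* = (50/3)/10 = 1.6667.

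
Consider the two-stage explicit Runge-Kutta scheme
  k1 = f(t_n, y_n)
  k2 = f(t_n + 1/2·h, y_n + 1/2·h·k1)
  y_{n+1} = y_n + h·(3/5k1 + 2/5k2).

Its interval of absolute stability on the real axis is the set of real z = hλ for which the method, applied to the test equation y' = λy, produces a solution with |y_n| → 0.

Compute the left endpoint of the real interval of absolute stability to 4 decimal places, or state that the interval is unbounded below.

Test eqn y'=λy, z=hλ:
  k1=λy_n ⇒ h·k1=z·y_n;  k2=λ(1+1/2z)y_n ⇒ h·k2=z(1+1/2z)y_n
  y_{n+1}/y_n = 1 + 3/5z + 2/5z(1+1/2z) = 1 + z + 1/5z²
  R(z) = 1 + z + 1/5z².

Solve |R(x)|<1 on ℝ⁻.
x=-1.63: |R|=0.0986
R=1: x+1/5x²=0 ⇒ x=−5=-5.0000; min R=1−1/(4·1/5)=-0.2500>−1
Confirm numerically:
  x=-4.529: |R|=0.57337 <1
  x=-4.293: |R|=0.39297 <1
  x=-3.494: |R|=0.05239 <1
  x=-5.514: |R|=1.56684 >1
  x=-5.302: |R|=1.32024 >1
Interval (-5.0000, 0).

left endpoint -5.0000.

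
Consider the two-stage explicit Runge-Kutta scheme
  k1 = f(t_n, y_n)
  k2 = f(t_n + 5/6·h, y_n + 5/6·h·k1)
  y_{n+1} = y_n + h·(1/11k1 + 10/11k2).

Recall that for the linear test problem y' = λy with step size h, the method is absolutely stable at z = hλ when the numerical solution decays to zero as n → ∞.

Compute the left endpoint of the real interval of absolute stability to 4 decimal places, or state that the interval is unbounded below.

z* = -1.3200.

Set f=λy, z=hλ:
  k1=λy_n ⇒ h·k1=z·y_n;  k2=λ(1+5/6z)y_n ⇒ h·k2=z(1+5/6z)y_n
  y_{n+1}/y_n = 1 + 1/11z + 10/11z(1+5/6z) = 1 + z + 25/33z²
  ⇒ R(z) = 1 + z + 25/33z².

Find x<0 with |R(x)|<1.
x=-0.87: |R|=0.7034
R=1: x+25/33x²=0 ⇒ x=−33/25=-1.3200; min R=1−1/(4·25/33)=0.6700>−1
Confirm numerically:
  x=-0.965: |R|=0.74047 <1
  x=-0.788: |R|=0.68241 <1
  x=-0.530: |R|=0.68280 <1
  x=-1.813: |R|=1.67713 >1
  x=-1.441: |R|=1.13209 >1
Stable set (-1.3200, 0).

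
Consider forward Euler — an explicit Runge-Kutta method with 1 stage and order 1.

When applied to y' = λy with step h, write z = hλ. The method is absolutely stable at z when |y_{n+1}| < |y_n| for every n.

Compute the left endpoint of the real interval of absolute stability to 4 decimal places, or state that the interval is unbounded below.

left endpoint -2.0000.

Test eqn y'=λy, z=hλ:
  order 1, 1-stage ⇒ R(z)=1+z
  (e.g. R(-0.59)=0.41000, |R|=0.41000)

Find x<0 with |R(x)|<1.
x=-0.59: |R|=0.4100
|R(-1.21)|=0.2100 |R(-0.63)|=0.3700 |R(-0.53)|=0.4700
Bisect:
  x_lo=-2.3944 |R|=1.3944  x_hi=-0.3691 |R|=0.6309
  mid=-1.38176 |R|=0.38176 →hi
  mid=-1.88809 |R|=0.88809 →hi
  mid=-2.14126 |R|=1.14126 →lo
  mid=-2.01468 |R|=1.01468 →lo
  mid=-1.95139 |R|=0.95139 →hi
  mid=-1.98303 |R|=0.98303 →hi
  mid=-1.99885 |R|=0.99885 →hi
  mid=-2.00677 |R|=1.00677 →lo
  ...
  [-2.00009,-1.99997] ⇒ x*=-2.0000
Interval (-2.0000, 0).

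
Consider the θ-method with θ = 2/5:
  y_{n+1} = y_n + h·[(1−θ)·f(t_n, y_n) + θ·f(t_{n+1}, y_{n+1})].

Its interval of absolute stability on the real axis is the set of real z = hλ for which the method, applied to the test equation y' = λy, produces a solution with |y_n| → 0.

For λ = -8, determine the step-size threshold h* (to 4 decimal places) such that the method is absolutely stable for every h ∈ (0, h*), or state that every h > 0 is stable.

With y'=λy (z=hλ):
  y_{n+1} = y_n + z·[3/5·y_n + 2/5·y_{n+1}] ⇒ (1 − 2/5z)y_{n+1} = (1 + 3/5z)y_n
  Hence R(z) = (1 + 3/5z)/(1 − 2/5z).

Solve |R(x)|<1 on ℝ⁻.
x=-0.42: |R|=0.6404
R=−1: 1+3/5x = −1+2/5x ⇒ -1/5x=2 ⇒ x=2/(-1/5)=-10.0000
Confirm numerically:
  x=-9.879: |R|=0.99511 <1
  x=-9.753: |R|=0.98992 <1
  x=-6.755: |R|=0.82469 <1
  x=-6.492: |R|=0.80494 <1
  x=-10.477: |R|=1.01838 >1
  x=-10.208: |R|=1.00818 >1
  x=-10.125: |R|=1.00495 >1
Interval (-10.0000, 0).

(-10.0000,0); λ=-8 ⇒ h* = (10)/8 = 1.2500.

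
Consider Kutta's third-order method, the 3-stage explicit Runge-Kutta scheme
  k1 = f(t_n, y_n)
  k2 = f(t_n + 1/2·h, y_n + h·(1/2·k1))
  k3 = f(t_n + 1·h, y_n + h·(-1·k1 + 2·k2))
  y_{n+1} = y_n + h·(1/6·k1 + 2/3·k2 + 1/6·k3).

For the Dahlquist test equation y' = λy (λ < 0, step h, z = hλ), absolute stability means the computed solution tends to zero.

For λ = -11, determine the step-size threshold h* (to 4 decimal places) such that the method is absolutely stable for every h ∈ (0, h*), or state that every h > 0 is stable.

On y'=λy, z=hλ:
  order 3, 3-stage ⇒ R(z)=1+z+z^2/2+z^3/6
  (e.g. R(-1.66)=-0.04458, |R|=0.04458)

Need |R(x)|<1, x<0.
x=-1.66: |R|=0.0446
|R(-1.93)|=0.2657 |R(-0.67)|=0.5043 |R(-0.63)|=0.5268
Bisect:
  x_lo=-3.2175 |R|=2.5928  x_hi=-0.3983 |R|=0.6705
  mid=-1.80789 |R|=0.15850 →hi
  mid=-2.51271 |R|=0.99994 →hi
  mid=-2.86512 |R|=1.68058 →lo
  mid=-2.68891 |R|=1.31404 →lo
  mid=-2.60081 |R|=1.15078 →lo
  mid=-2.55676 |R|=1.07385 →lo
  mid=-2.53473 |R|=1.03652 →lo
  mid=-2.52372 |R|=1.01814 →lo
  ...
  [-2.51288,-2.51271] ⇒ x*=-2.5127
Stable set (-2.5127, 0).

(-2.5127,0); λ=-11 ⇒ h* = 0.2284.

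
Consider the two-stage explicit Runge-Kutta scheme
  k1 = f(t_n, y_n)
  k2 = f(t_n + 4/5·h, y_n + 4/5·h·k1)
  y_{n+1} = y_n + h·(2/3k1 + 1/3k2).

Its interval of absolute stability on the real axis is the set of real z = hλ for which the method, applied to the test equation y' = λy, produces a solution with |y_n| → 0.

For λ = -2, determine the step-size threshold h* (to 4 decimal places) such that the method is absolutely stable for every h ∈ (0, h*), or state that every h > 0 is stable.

(-3.7500,0); λ=-2 ⇒ h* = (15/4)/2 = 1.8750.

On y'=λy, z=hλ:
  k1=λy_n ⇒ h·k1=z·y_n;  k2=λ(1+4/5z)y_n ⇒ h·k2=z(1+4/5z)y_n
  y_{n+1}/y_n = 1 + 2/3z + 1/3z(1+4/5z) = 1 + z + 4/15z²
  ⇒ R(z) = 1 + z + 4/15z².

Boundary: |R(x)|=1, x<0.
x=-1.49: |R|=0.1020
R=1: x+4/15x²=0 ⇒ x=−15/4=-3.7500; min R=1−1/(4·4/15)=0.0625>−1
Confirm numerically:
  x=-3.623: |R|=0.87730 <1
  x=-2.553: |R|=0.18508 <1
  x=-2.197: |R|=0.09015 <1
  x=-1.884: |R|=0.06252 <1
  x=-4.215: |R|=1.52266 >1
  x=-4.193: |R|=1.49533 >1
Stable set (-3.7500, 0).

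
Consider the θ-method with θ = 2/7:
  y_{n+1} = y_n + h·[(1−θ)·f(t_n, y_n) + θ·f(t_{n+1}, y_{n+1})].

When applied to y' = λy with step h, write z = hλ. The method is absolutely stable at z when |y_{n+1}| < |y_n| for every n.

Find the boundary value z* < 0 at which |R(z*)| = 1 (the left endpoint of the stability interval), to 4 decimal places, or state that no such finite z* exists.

Set f=λy, z=hλ:
  y_{n+1} = y_n + z·[5/7·y_n + 2/7·y_{n+1}] ⇒ (1 − 2/7z)y_{n+1} = (1 + 5/7z)y_n
  so R(z) = (1 + 5/7z)/(1 − 2/7z).

Need |R(x)|<1, x<0.
x=-0.59: |R|=0.4951
R=−1: 1+5/7x = −1+2/7x ⇒ -3/7x=2 ⇒ x=2/(-3/7)=-4.6667
Confirm numerically:
  x=-4.493: |R|=0.96741 <1
  x=-4.039: |R|=0.87512 <1
  x=-3.422: |R|=0.73028 <1
  x=-2.368: |R|=0.41241 <1
  x=-5.251: |R|=1.10016 >1
  x=-5.190: |R|=1.09033 >1
  x=-5.133: |R|=1.08103 >1
Interval (-4.6667, 0).

left endpoint -4.6667.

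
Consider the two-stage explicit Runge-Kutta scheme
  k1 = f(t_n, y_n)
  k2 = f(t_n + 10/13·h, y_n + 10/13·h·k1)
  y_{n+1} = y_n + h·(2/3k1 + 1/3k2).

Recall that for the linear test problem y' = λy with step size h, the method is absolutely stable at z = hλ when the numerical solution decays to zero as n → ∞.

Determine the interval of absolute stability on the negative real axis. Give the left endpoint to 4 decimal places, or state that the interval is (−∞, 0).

z∈(-3.9000,0).

Test eqn y'=λy, z=hλ:
  k1=λy_n ⇒ h·k1=z·y_n;  k2=λ(1+10/13z)y_n ⇒ h·k2=z(1+10/13z)y_n
  y_{n+1}/y_n = 1 + 2/3z + 1/3z(1+10/13z) = 1 + z + 10/39z²
  R(z) = 1 + z + 10/39z².

Boundary: |R(x)|=1, x<0.
x=-1.33: |R|=0.1236
R=1: x+10/39x²=0 ⇒ x=−39/10=-3.9000; min R=1−1/(4·10/39)=0.0250>−1
Confirm numerically:
  x=-3.761: |R|=0.86595 <1
  x=-3.216: |R|=0.43596 <1
  x=-2.334: |R|=0.06281 <1
  x=-2.106: |R|=0.03124 <1
  x=-4.306: |R|=1.44827 >1
  x=-4.282: |R|=1.41942 >1
So |R|<1 on (-3.9000, 0).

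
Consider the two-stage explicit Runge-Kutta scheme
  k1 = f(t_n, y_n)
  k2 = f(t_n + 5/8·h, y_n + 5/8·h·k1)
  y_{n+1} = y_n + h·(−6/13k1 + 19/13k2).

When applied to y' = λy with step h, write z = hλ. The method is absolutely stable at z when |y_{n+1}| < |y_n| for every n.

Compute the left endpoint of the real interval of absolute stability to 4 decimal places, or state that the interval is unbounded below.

left endpoint -1.0947.

Test eqn y'=λy, z=hλ:
  k1=λy_n ⇒ h·k1=z·y_n;  k2=λ(1+5/8z)y_n ⇒ h·k2=z(1+5/8z)y_n
  y_{n+1}/y_n = 1 − 6/13z + 19/13z(1+5/8z) = 1 + z + 95/104z²
  so R(z) = 1 + z + 95/104z².

Boundary: |R(x)|=1, x<0.
x=-1.08: |R|=0.9855
R=1: x+95/104x²=0 ⇒ x=−104/95=-1.0947; min R=1−1/(4·95/104)=0.7263>−1
Confirm numerically:
  x=-0.923: |R|=0.85520 <1
  x=-0.906: |R|=0.84380 <1
  x=-0.763: |R|=0.76879 <1
  x=-0.533: |R|=0.72650 <1
  x=-1.620: |R|=1.77729 >1
  x=-1.251: |R|=1.17857 >1
Interval (-1.0947, 0).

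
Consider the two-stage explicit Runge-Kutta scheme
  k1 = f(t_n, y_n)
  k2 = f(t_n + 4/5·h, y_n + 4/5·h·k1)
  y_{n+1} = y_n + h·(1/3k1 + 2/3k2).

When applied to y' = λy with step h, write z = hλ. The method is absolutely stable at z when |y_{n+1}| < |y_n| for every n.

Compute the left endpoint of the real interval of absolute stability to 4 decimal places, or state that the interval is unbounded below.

Set f=λy, z=hλ:
  k1=λy_n ⇒ h·k1=z·y_n;  k2=λ(1+4/5z)y_n ⇒ h·k2=z(1+4/5z)y_n
  y_{n+1}/y_n = 1 + 1/3z + 2/3z(1+4/5z) = 1 + z + 8/15z²
  Hence R(z) = 1 + z + 8/15z².

Find x<0 with |R(x)|<1.
x=-0.5: |R|=0.6333
R=1: x+8/15x²=0 ⇒ x=−15/8=-1.8750; min R=1−1/(4·8/15)=0.5312>−1
Confirm numerically:
  x=-1.143: |R|=0.55377 <1
  x=-1.032: |R|=0.53601 <1
  x=-0.766: |R|=0.54694 <1
  x=-2.462: |R|=1.77077 >1
  x=-2.380: |R|=1.64101 >1
  x=-2.204: |R|=1.38673 >1
So |R|<1 on (-1.8750, 0).

z* = -1.8750.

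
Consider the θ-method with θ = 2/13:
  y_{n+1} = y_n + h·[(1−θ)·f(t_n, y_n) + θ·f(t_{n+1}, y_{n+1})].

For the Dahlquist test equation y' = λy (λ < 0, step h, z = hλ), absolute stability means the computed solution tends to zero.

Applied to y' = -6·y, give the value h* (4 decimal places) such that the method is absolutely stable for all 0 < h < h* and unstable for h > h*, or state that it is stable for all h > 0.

On y'=λy, z=hλ:
  y_{n+1} = y_n + z·[11/13·y_n + 2/13·y_{n+1}] ⇒ (1 − 2/13z)y_{n+1} = (1 + 11/13z)y_n
  R(z) = (1 + 11/13z)/(1 − 2/13z).

Find x<0 with |R(x)|<1.
x=-1.37: |R|=0.1315
R=−1: 1+11/13x = −1+2/13x ⇒ -9/13x=2 ⇒ x=2/(-9/13)=-2.8889
Confirm numerically:
  x=-2.727: |R|=0.92105 <1
  x=-2.218: |R|=0.65370 <1
  x=-2.005: |R|=0.53233 <1
  x=-1.687: |R|=0.33938 <1
  x=-2.961: |R|=1.03430 >1
  x=-2.929: |R|=1.01914 >1
Stable set (-2.8889, 0).

(-2.8889,0); λ=-6 ⇒ h* = (26/9)/6 = 0.4815.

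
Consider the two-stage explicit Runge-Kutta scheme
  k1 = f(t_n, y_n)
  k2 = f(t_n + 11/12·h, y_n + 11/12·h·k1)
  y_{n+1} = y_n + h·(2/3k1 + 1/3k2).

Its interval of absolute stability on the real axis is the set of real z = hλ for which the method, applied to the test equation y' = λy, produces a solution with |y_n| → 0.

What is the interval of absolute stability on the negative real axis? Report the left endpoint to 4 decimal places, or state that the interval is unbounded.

Set f=λy, z=hλ:
  k1=λy_n ⇒ h·k1=z·y_n;  k2=λ(1+11/12z)y_n ⇒ h·k2=z(1+11/12z)y_n
  y_{n+1}/y_n = 1 + 2/3z + 1/3z(1+11/12z) = 1 + z + 11/36z²
  R(z) = 1 + z + 11/36z².

Find x<0 with |R(x)|<1.
x=-1.65: |R|=0.1819
R=1: x+11/36x²=0 ⇒ x=−36/11=-3.2727; min R=1−1/(4·11/36)=0.1818>−1
Confirm numerically:
  x=-3.018: |R|=0.76510 <1
  x=-2.319: |R|=0.32420 <1
  x=-1.788: |R|=0.18884 <1
  x=-1.635: |R|=0.18182 <1
  x=-3.673: |R|=1.44923 >1
  x=-3.670: |R|=1.44550 >1
Stable set (-3.2727, 0).

z∈(-3.2727,0).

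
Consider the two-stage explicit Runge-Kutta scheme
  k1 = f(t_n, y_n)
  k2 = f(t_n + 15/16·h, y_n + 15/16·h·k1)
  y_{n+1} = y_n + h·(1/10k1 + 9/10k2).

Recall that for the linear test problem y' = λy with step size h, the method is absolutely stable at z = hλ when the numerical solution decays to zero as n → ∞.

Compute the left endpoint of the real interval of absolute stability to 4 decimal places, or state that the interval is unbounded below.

z* = -1.1852.

Test eqn y'=λy, z=hλ:
  k1=λy_n ⇒ h·k1=z·y_n;  k2=λ(1+15/16z)y_n ⇒ h·k2=z(1+15/16z)y_n
  y_{n+1}/y_n = 1 + 1/10z + 9/10z(1+15/16z) = 1 + z + 27/32z²
  ⇒ R(z) = 1 + z + 27/32z².

Need |R(x)|<1, x<0.
x=-0.33: |R|=0.7619
R=1: x+27/32x²=0 ⇒ x=−32/27=-1.1852; min R=1−1/(4·27/32)=0.7037>−1
Confirm numerically:
  x=-1.020: |R|=0.85784 <1
  x=-0.805: |R|=0.74177 <1
  x=-0.714: |R|=0.71614 <1
  x=-0.604: |R|=0.70381 <1
  x=-1.596: |R|=1.55321 >1
  x=-1.524: |R|=1.43567 >1
So |R|<1 on (-1.1852, 0).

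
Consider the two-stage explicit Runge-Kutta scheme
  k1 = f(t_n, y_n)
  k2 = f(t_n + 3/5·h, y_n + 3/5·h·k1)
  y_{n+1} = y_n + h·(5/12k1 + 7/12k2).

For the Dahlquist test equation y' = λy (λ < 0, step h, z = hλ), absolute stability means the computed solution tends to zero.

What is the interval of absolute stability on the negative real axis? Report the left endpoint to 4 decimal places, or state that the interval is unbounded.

(-2.8571, 0).

On y'=λy, z=hλ:
  k1=λy_n ⇒ h·k1=z·y_n;  k2=λ(1+3/5z)y_n ⇒ h·k2=z(1+3/5z)y_n
  y_{n+1}/y_n = 1 + 5/12z + 7/12z(1+3/5z) = 1 + z + 7/20z²
  R(z) = 1 + z + 7/20z².

Solve |R(x)|<1 on ℝ⁻.
x=-1: |R|=0.3500
R=1: x+7/20x²=0 ⇒ x=−20/7=-2.8571; min R=1−1/(4·7/20)=0.2857>−1
Confirm numerically:
  x=-2.692: |R|=0.84440 <1
  x=-1.946: |R|=0.37942 <1
  x=-1.931: |R|=0.37407 <1
  x=-1.417: |R|=0.28576 <1
  x=-3.286: |R|=1.49323 >1
  x=-3.134: |R|=1.30368 >1
  x=-3.044: |R|=1.19908 >1
So |R|<1 on (-2.8571, 0).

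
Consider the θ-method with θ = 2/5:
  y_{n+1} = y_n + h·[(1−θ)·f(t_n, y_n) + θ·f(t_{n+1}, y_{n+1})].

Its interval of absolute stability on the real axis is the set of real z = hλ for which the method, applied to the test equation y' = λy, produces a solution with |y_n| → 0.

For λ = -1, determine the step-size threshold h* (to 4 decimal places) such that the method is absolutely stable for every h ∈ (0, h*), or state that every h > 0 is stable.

(-10.0000,0); λ=-1 ⇒ h* = (10)/1 = 10.0000.

Test eqn y'=λy, z=hλ:
  y_{n+1} = y_n + z·[3/5·y_n + 2/5·y_{n+1}] ⇒ (1 − 2/5z)y_{n+1} = (1 + 3/5z)y_n
  Hence R(z) = (1 + 3/5z)/(1 − 2/5z).

Find x<0 with |R(x)|<1.
x=-1.13: |R|=0.2218
R=−1: 1+3/5x = −1+2/5x ⇒ -1/5x=2 ⇒ x=2/(-1/5)=-10.0000
Confirm numerically:
  x=-6.950: |R|=0.83862 <1
  x=-5.509: |R|=0.71963 <1
  x=-4.929: |R|=0.65870 <1
  x=-4.128: |R|=0.55703 <1
  x=-10.580: |R|=1.02217 >1
  x=-10.302: |R|=1.01180 >1
  x=-10.126: |R|=1.00499 >1
Stable set (-10.0000, 0).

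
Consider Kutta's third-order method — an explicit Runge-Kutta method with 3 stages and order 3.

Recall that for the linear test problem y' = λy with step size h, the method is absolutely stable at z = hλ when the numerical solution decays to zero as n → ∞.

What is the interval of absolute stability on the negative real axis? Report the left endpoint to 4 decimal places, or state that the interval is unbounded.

(-2.5127, 0).

Set f=λy, z=hλ:
  order 3, 3-stage ⇒ R(z)=1+z+z^2/2+z^3/6
  (e.g. R(-0.62)=0.53248, |R|=0.53248)

Need |R(x)|<1, x<0.
x=-0.62: |R|=0.5325
|R(-2.17)|=0.5186 |R(-1.17)|=0.2475 |R(-0.79)|=0.4399
Bisect:
  x_lo=-2.8281 |R|=1.5989  x_hi=-0.3346 |R|=0.7151
  mid=-1.58133 |R|=0.00992 →hi
  mid=-2.20470 |R|=0.56042 →hi
  mid=-2.51639 |R|=1.00600 →lo
  mid=-2.36055 |R|=0.76669 →hi
  mid=-2.43847 |R|=0.88198 →hi
  mid=-2.47743 |R|=0.94287 →hi
  mid=-2.49691 |R|=0.97415 →hi
  ...
  [-2.51289,-2.51274] ⇒ x*=-2.5127
Interval (-2.5127, 0).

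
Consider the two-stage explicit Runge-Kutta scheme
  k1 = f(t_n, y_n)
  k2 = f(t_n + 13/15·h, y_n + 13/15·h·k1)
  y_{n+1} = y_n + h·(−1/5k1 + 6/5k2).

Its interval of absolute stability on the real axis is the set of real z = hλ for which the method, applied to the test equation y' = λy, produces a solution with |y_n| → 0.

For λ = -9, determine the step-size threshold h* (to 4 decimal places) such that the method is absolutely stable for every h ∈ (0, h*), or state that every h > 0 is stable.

With y'=λy (z=hλ):
  k1=λy_n ⇒ h·k1=z·y_n;  k2=λ(1+13/15z)y_n ⇒ h·k2=z(1+13/15z)y_n
  y_{n+1}/y_n = 1 − 1/5z + 6/5z(1+13/15z) = 1 + z + 26/25z²
  Hence R(z) = 1 + z + 26/25z².

Boundary: |R(x)|=1, x<0.
x=-0.78: |R|=0.8527
R=1: x+26/25x²=0 ⇒ x=−25/26=-0.9615; min R=1−1/(4·26/25)=0.7596>−1
Confirm numerically:
  x=-0.932: |R|=0.97137 <1
  x=-0.456: |R|=0.76025 <1
  x=-0.441: |R|=0.76126 <1
  x=-0.425: |R|=0.76285 <1
  x=-1.426: |R|=1.68882 >1
  x=-1.107: |R|=1.16747 >1
So |R|<1 on (-0.9615, 0).

(-0.9615,0); λ=-9 ⇒ h* = (25/26)/9 = 0.1068.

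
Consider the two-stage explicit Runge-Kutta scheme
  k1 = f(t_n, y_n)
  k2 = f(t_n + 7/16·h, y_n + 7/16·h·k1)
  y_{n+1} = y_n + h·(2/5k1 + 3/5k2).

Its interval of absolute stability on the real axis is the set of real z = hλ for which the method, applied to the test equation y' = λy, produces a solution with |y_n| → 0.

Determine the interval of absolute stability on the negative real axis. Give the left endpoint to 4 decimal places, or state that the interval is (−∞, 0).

(-3.8095, 0).

On y'=λy, z=hλ:
  k1=λy_n ⇒ h·k1=z·y_n;  k2=λ(1+7/16z)y_n ⇒ h·k2=z(1+7/16z)y_n
  y_{n+1}/y_n = 1 + 2/5z + 3/5z(1+7/16z) = 1 + z + 21/80z²
  R(z) = 1 + z + 21/80z².

Need |R(x)|<1, x<0.
x=-1.58: |R|=0.0753
R=1: x+21/80x²=0 ⇒ x=−80/21=-3.8095; min R=1−1/(4·21/80)=0.0476>−1
Confirm numerically:
  x=-3.246: |R|=0.51984 <1
  x=-3.126: |R|=0.43912 <1
  x=-1.685: |R|=0.06030 <1
  x=-4.300: |R|=1.55362 >1
  x=-4.073: |R|=1.28170 >1
So |R|<1 on (-3.8095, 0).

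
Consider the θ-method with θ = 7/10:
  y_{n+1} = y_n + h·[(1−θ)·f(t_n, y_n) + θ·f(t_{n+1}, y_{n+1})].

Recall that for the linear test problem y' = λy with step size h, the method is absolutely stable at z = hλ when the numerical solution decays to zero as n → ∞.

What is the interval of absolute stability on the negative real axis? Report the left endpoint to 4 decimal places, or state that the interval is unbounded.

interval (−∞, 0).

With y'=λy (z=hλ):
  y_{n+1} = y_n + z·[3/10·y_n + 7/10·y_{n+1}] ⇒ (1 − 7/10z)y_{n+1} = (1 + 3/10z)y_n
  Hence R(z) = (1 + 3/10z)/(1 − 7/10z).

Find x<0 with |R(x)|<1.
x=-1.48: |R|=0.2731
x=-2: |R|=0.1667
x=-10: |R|=0.2500
x=-100: |R|=0.4085
θ=7/10≥1/2 ⇒ |1+3/10x|<|1−7/10x| ∀x<0 ⇒ stable on all of ℝ⁻.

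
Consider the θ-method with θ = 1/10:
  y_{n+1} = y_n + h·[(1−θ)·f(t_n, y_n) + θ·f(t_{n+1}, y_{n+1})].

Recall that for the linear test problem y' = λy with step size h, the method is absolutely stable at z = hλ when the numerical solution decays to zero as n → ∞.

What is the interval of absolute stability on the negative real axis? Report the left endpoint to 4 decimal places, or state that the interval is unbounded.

z∈(-2.5000,0).

Set f=λy, z=hλ:
  y_{n+1} = y_n + z·[9/10·y_n + 1/10·y_{n+1}] ⇒ (1 − 1/10z)y_{n+1} = (1 + 9/10z)y_n
  so R(z) = (1 + 9/10z)/(1 − 1/10z).

Find x<0 with |R(x)|<1.
x=-0.3: |R|=0.7087
R=−1: 1+9/10x = −1+1/10x ⇒ -4/5x=2 ⇒ x=2/(-4/5)=-2.5000
Confirm numerically:
  x=-1.418: |R|=0.24190 <1
  x=-1.398: |R|=0.22653 <1
  x=-1.321: |R|=0.16686 <1
  x=-1.009: |R|=0.08348 <1
  x=-2.986: |R|=1.29940 >1
  x=-2.853: |R|=1.21972 >1
  x=-2.693: |R|=1.12164 >1
So |R|<1 on (-2.5000, 0).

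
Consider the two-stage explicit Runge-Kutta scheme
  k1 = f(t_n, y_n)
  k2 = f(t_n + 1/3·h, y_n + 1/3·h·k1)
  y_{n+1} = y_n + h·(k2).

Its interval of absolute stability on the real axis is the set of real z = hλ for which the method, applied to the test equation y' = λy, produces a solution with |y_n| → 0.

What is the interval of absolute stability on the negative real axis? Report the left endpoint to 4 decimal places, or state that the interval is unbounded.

(-3.0000, 0).

On y'=λy, z=hλ:
  k1=λy_n ⇒ h·k1=z·y_n;  k2=λ(1+1/3z)y_n ⇒ h·k2=z(1+1/3z)y_n
  y_{n+1}/y_n = 1 + z(1+1/3z) = 1 + z + 1/3z²
  Hence R(z) = 1 + z + 1/3z².

Solve |R(x)|<1 on ℝ⁻.
x=-0.59: |R|=0.5260
R=1: x+1/3x²=0 ⇒ x=−3=-3.0000; min R=1−1/(4·1/3)=0.2500>−1
Confirm numerically:
  x=-2.812: |R|=0.82378 <1
  x=-2.408: |R|=0.52482 <1
  x=-1.756: |R|=0.27185 <1
  x=-1.569: |R|=0.25159 <1
  x=-3.133: |R|=1.13890 >1
  x=-3.078: |R|=1.08003 >1
  x=-3.062: |R|=1.06328 >1
So |R|<1 on (-3.0000, 0).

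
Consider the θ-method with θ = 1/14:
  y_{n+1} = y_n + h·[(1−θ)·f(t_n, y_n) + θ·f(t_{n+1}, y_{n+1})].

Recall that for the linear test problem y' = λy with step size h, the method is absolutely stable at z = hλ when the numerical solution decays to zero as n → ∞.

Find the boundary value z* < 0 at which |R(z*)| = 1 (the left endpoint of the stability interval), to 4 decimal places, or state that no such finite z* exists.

left endpoint -2.3333.

Test eqn y'=λy, z=hλ:
  y_{n+1} = y_n + z·[13/14·y_n + 1/14·y_{n+1}] ⇒ (1 − 1/14z)y_{n+1} = (1 + 13/14z)y_n
  ⇒ R(z) = (1 + 13/14z)/(1 − 1/14z).

Find x<0 with |R(x)|<1.
x=-0.85: |R|=0.1987
R=−1: 1+13/14x = −1+1/14x ⇒ -6/7x=2 ⇒ x=2/(-6/7)=-2.3333
Confirm numerically:
  x=-2.042: |R|=0.78207 <1
  x=-1.932: |R|=0.69772 <1
  x=-1.797: |R|=0.59258 <1
  x=-1.687: |R|=0.50558 <1
  x=-2.671: |R|=1.24306 >1
  x=-2.409: |R|=1.05534 >1
Stable set (-2.3333, 0).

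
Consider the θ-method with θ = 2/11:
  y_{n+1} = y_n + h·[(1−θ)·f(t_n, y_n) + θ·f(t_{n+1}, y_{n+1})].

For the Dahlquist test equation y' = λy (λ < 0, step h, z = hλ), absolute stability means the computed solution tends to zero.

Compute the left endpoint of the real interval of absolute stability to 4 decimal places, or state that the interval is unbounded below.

Set f=λy, z=hλ:
  y_{n+1} = y_n + z·[9/11·y_n + 2/11·y_{n+1}] ⇒ (1 − 2/11z)y_{n+1} = (1 + 9/11z)y_n
  Hence R(z) = (1 + 9/11z)/(1 − 2/11z).

Need |R(x)|<1, x<0.
x=-1: |R|=0.1538
R=−1: 1+9/11x = −1+2/11x ⇒ -7/11x=2 ⇒ x=2/(-7/11)=-3.1429
Confirm numerically:
  x=-2.036: |R|=0.48593 <1
  x=-2.009: |R|=0.47150 <1
  x=-1.883: |R|=0.40275 <1
  x=-1.416: |R|=0.12608 <1
  x=-3.591: |R|=1.17253 >1
  x=-3.482: |R|=1.13215 >1
  x=-3.175: |R|=1.01297 >1
So |R|<1 on (-3.1429, 0).

left endpoint -3.1429.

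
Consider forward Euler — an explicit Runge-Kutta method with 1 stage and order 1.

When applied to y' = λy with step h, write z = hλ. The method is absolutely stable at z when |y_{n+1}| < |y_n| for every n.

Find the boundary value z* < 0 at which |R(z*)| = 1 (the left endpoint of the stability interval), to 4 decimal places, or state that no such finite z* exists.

On y'=λy, z=hλ:
  order 1, 1-stage ⇒ R(z)=1+z
  (e.g. R(-0.87)=0.13000, |R|=0.13000)

Solve |R(x)|<1 on ℝ⁻.
x=-0.87: |R|=0.1300
|R(-2.36)|=1.3600 |R(-1.23)|=0.2300 |R(-0.72)|=0.2800
Bisect:
  x_lo=-2.4266 |R|=1.4266  x_hi=-0.2309 |R|=0.7691
  mid=-1.32875 |R|=0.32875 →hi
  mid=-1.87769 |R|=0.87769 →hi
  mid=-2.15216 |R|=1.15216 →lo
  mid=-2.01493 |R|=1.01493 →lo
  mid=-1.94631 |R|=0.94631 →hi
  mid=-1.98062 |R|=0.98062 →hi
  mid=-1.99777 |R|=0.99777 →hi
  mid=-2.00635 |R|=1.00635 →lo
  mid=-2.00206 |R|=1.00206 →lo
  ...
  [-2.00005,-1.99992] ⇒ x*=-2.0000
Stable set (-2.0000, 0).

z* = -2.0000.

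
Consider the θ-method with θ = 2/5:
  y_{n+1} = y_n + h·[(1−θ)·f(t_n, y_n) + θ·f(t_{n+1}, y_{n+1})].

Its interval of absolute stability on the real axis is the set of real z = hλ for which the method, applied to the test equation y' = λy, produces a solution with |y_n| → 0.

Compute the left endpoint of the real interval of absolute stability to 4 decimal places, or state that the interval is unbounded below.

Test eqn y'=λy, z=hλ:
  y_{n+1} = y_n + z·[3/5·y_n + 2/5·y_{n+1}] ⇒ (1 − 2/5z)y_{n+1} = (1 + 3/5z)y_n
  Hence R(z) = (1 + 3/5z)/(1 − 2/5z).

Find x<0 with |R(x)|<1.
x=-0.33: |R|=0.7085
R=−1: 1+3/5x = −1+2/5x ⇒ -1/5x=2 ⇒ x=2/(-1/5)=-10.0000
Confirm numerically:
  x=-9.918: |R|=0.99670 <1
  x=-6.631: |R|=0.81552 <1
  x=-4.033: |R|=0.54332 <1
  x=-10.541: |R|=1.02074 >1
  x=-10.309: |R|=1.01206 >1
  x=-10.070: |R|=1.00278 >1
Stable set (-10.0000, 0).

z* = -10.0000.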